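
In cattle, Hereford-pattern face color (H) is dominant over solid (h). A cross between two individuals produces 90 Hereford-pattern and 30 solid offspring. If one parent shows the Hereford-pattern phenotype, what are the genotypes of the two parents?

Observed offspring: 90 Hereford-pattern, 30 solid
The observed ratio simplifies to 3:1. Solid (hh) offspring appear, so each parent must contribute one h allele. The parent stated to show Hereford-pattern carries H, so it is Hh. The other parent is then either Hh or hh: Hh × hh would give a 1:1 split, whereas Hh × Hh gives 3:1 — matching the data. So both parents are heterozygous (Hh × Hh).
Parent genotypes: Hh × Hh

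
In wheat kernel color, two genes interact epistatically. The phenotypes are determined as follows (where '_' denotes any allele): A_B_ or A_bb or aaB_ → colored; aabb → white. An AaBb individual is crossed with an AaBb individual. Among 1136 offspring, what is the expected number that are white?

Cross: AaBb × AaBb — consider each gene separately:
A gene: Aa × Aa → 1 AA, 2 Aa, 1 aa → 3 A_ : 1 aa (out of 4)
B gene: Bb × Bb → 1 BB, 2 Bb, 1 bb → 3 B_ : 1 bb (out of 4)
Genotype classes (out of 4 × 4 = 16): A_B_ = 3×3 = 9; A_bb = 3×1 = 3; aaB_ = 1×3 = 3; aabb = 1×1 = 1
Apply the phenotype rules: A_B_ (9) + A_bb (3) + aaB_ (3) → colored; aabb (1) → white
Phenotype counts (out of 16): 15 colored, 1 white
white: 1 out of 16 → fraction 1/16
Expected count = 1/16 × 1136 = 71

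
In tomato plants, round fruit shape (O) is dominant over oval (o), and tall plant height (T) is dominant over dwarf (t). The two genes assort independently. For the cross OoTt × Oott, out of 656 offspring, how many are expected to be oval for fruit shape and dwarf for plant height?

Dihybrid cross OoTt × Oott — consider each gene separately:
fruit shape: Oo × Oo → 1 OO, 2 Oo, 1 oo → 3 O_ : 1 oo (out of 4)
plant height: Tt × tt → 2 Tt, 2 tt → 2 T_ : 2 tt (out of 4)
Looking for: oval (oo) and dwarf (tt)
P(oval) = 1/4, P(dwarf) = 2/4
P(both) = 1/4 × 2/4 = 2/16 = 1/8
Expected count = 1/8 × 656 = 82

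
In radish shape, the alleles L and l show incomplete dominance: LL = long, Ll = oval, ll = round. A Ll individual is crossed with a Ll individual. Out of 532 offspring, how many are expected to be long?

Punnett square for Ll × Ll:
Offspring genotypes: 1 LL, 2 Ll, 1 ll
Phenotype counts: 1 long, 2 oval, 1 round
long: 1 out of 4 → fraction 1/4
Expected count = 1/4 × 532 = 133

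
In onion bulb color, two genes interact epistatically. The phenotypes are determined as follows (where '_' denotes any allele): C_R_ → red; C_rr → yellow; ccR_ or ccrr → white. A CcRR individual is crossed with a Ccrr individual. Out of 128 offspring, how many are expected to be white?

Cross: CcRR × Ccrr — consider each gene separately:
C gene: Cc × Cc → 1 CC, 2 Cc, 1 cc → 3 C_ : 1 cc (out of 4)
R gene: RR × rr → 4 Rr → 4 R_ (out of 4)
Genotype classes (out of 4 × 4 = 16): C_R_ = 3×4 = 12; ccR_ = 1×4 = 4
Apply the phenotype rules: C_R_ (12) → red; ccR_ (4) → white
Phenotype counts (out of 16): 12 red, 4 white
white: 4 out of 16 → fraction 1/4
Expected count = 1/4 × 128 = 32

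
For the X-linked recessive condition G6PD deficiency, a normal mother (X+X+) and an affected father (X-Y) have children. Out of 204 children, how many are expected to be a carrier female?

Cross: X+X+ × X-Y
Offspring: 2 X+X-, 2 X+Y
Probability of a carrier female: 2/4 = 1/2
Expected count = 1/2 × 204 = 102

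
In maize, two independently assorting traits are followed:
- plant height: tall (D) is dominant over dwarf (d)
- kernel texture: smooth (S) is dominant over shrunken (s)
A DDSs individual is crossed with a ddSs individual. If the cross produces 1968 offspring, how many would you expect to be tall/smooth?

Dihybrid cross DDSs × ddSs — consider each gene separately:
plant height: DD × dd → 4 Dd → 4 D_ (out of 4)
kernel texture: Ss × Ss → 1 SS, 2 Ss, 1 ss → 3 S_ : 1 ss (out of 4)
Combine (counts out of 4 × 4 = 16): tall/smooth (D_S_) = 4×3 = 12; tall/shrunken (D_ss) = 4×1 = 4
Phenotype counts (out of 16): 12 tall/smooth, 4 tall/shrunken
tall/smooth: 12 out of 16 → fraction 3/4
Expected count = 3/4 × 1968 = 1476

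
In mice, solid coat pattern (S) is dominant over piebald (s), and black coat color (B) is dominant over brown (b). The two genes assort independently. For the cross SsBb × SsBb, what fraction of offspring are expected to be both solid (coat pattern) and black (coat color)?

Dihybrid cross SsBb × SsBb — consider each gene separately:
coat pattern: Ss × Ss → 1 SS, 2 Ss, 1 ss → 3 S_ : 1 ss (out of 4)
coat color: Bb × Bb → 1 BB, 2 Bb, 1 bb → 3 B_ : 1 bb (out of 4)
Looking for: solid (S_) and black (B_)
P(solid) = 3/4, P(black) = 3/4
P(both) = 3/4 × 3/4 = 9/16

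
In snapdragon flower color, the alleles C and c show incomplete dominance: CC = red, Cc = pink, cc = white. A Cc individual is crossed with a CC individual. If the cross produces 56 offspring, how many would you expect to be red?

Punnett square for Cc × CC:
Offspring genotypes: 2 CC, 2 Cc
Phenotype counts: 2 red, 2 pink
red: 2 out of 4 → fraction 1/2
Expected count = 1/2 × 56 = 28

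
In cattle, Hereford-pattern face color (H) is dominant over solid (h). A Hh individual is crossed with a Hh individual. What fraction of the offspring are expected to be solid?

Punnett square for Hh × Hh:
Offspring genotypes: 1 HH, 2 Hh, 1 hh
Hereford-pattern: 3, solid: 1
solid: 1 out of 4
Probability: 1/4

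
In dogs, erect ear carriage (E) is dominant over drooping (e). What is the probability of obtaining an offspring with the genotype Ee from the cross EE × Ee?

Punnett square for EE × Ee:
Offspring genotypes: 2 EE, 2 Ee
Total offspring: 4
Count with target: 2
Probability: 2/4 = 1/2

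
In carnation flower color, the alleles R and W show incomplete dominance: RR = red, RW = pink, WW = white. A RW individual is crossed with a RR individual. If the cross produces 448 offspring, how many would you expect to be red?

Punnett square for RW × RR:
Offspring genotypes: 2 RR, 2 RW
Phenotype counts: 2 red, 2 pink
red: 2 out of 4 → fraction 1/2
Expected count = 1/2 × 448 = 224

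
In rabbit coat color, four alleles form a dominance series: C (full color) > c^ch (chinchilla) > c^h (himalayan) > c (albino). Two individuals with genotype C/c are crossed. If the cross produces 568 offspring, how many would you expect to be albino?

Cross: C/c × C/c
Allele dominance: C > c^ch > c^h > c
Offspring genotypes: 1 C/C, 2 C/c, 1 c/c
Phenotype counts: 3 full color, 1 albino
albino: 1 out of 4 → fraction 1/4
Expected count = 1/4 × 568 = 142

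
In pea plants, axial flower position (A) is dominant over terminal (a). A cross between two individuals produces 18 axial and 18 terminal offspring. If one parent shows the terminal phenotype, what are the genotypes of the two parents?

Observed offspring: 18 axial, 18 terminal
The observed ratio simplifies to 1:1. One parent shows terminal, so its genotype must be aa. A 1:1 offspring split requires the other parent to be heterozygous (Aa).
Parent genotypes: aa × Aa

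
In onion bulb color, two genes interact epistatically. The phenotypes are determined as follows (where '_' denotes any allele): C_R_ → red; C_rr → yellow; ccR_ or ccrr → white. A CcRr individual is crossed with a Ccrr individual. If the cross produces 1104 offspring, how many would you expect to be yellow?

Cross: CcRr × Ccrr — consider each gene separately:
C gene: Cc × Cc → 1 CC, 2 Cc, 1 cc → 3 C_ : 1 cc (out of 4)
R gene: Rr × rr → 2 Rr, 2 rr → 2 R_ : 2 rr (out of 4)
Genotype classes (out of 4 × 4 = 16): C_R_ = 3×2 = 6; C_rr = 3×2 = 6; ccR_ = 1×2 = 2; ccrr = 1×2 = 2
Apply the phenotype rules: C_R_ (6) → red; C_rr (6) → yellow; ccR_ (2) + ccrr (2) → white
Phenotype counts (out of 16): 6 red, 6 yellow, 4 white
yellow: 6 out of 16 → fraction 3/8
Expected count = 3/8 × 1104 = 414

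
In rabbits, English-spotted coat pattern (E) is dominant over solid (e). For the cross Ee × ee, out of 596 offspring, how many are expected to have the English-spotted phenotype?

Punnett square for Ee × ee:
Offspring genotypes: 2 Ee, 2 ee
Total offspring: 4
Count with target: 2
Probability: 2/4 = 1/2
Expected count = 1/2 × 596 = 298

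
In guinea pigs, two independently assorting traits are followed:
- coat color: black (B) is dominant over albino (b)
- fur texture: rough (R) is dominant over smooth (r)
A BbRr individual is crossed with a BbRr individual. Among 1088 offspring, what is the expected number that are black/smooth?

Dihybrid cross BbRr × BbRr — consider each gene separately:
coat color: Bb × Bb → 1 BB, 2 Bb, 1 bb → 3 B_ : 1 bb (out of 4)
fur texture: Rr × Rr → 1 RR, 2 Rr, 1 rr → 3 R_ : 1 rr (out of 4)
Combine (counts out of 4 × 4 = 16): black/rough (B_R_) = 3×3 = 9; black/smooth (B_rr) = 3×1 = 3; albino/rough (bbR_) = 1×3 = 3; albino/smooth (bbrr) = 1×1 = 1
Phenotype counts (out of 16): 9 black/rough, 3 black/smooth, 3 albino/rough, 1 albino/smooth
black/smooth: 3 out of 16 → fraction 3/16
Expected count = 3/16 × 1088 = 204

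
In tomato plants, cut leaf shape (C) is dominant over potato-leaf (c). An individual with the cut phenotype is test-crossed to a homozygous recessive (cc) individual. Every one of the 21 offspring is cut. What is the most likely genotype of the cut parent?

Test cross: ? × cc
All offspring are cut.
If the unknown parent were heterozygous (Cc), about half of 21 offspring would be potato-leaf; none are. The unknown parent is most likely homozygous dominant (CC).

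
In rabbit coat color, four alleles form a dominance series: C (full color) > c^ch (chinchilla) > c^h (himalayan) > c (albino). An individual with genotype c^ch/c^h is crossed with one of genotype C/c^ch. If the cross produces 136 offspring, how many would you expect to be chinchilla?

Cross: c^ch/c^h × C/c^ch
Allele dominance: C > c^ch > c^h > c
Offspring genotypes: 1 C/c^ch, 1 c^ch/c^ch, 1 C/c^h, 1 c^ch/c^h
Phenotype counts: 2 full color, 2 chinchilla
chinchilla: 2 out of 4 → fraction 1/2
Expected count = 1/2 × 136 = 68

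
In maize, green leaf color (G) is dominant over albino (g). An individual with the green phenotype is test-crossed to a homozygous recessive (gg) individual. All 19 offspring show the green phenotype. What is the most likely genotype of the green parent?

Test cross: ? × gg
All offspring are green.
If the unknown parent were heterozygous (Gg), about half of 19 offspring would be albino; none are. The unknown parent is most likely homozygous dominant (GG).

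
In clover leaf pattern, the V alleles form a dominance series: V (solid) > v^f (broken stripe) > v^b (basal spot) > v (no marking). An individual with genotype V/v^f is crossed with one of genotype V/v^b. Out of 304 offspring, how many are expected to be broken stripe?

Cross: V/v^f × V/v^b
Allele dominance: V > v^f > v^b > v
Offspring genotypes: 1 V/V, 1 V/v^b, 1 V/v^f, 1 v^f/v^b
Phenotype counts: 3 solid, 1 broken stripe
broken stripe: 1 out of 4 → fraction 1/4
Expected count = 1/4 × 304 = 76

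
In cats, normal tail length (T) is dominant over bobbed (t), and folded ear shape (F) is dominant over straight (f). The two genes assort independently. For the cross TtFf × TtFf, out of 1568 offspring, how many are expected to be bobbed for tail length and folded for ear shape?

Dihybrid cross TtFf × TtFf — consider each gene separately:
tail length: Tt × Tt → 1 TT, 2 Tt, 1 tt → 3 T_ : 1 tt (out of 4)
ear shape: Ff × Ff → 1 FF, 2 Ff, 1 ff → 3 F_ : 1 ff (out of 4)
Looking for: bobbed (tt) and folded (F_)
P(bobbed) = 1/4, P(folded) = 3/4
P(both) = 1/4 × 3/4 = 3/16
Expected count = 3/16 × 1568 = 294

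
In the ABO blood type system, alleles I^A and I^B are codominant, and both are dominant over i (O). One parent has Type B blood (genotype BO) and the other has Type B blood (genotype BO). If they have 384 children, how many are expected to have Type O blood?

Cross: BO × BO
Possible offspring genotypes: 1 BB, 2 BO, 1 OO
Blood type counts: 3 Type B, 1 Type O
Probability of Type O: 1/4
Expected count = 1/4 × 384 = 96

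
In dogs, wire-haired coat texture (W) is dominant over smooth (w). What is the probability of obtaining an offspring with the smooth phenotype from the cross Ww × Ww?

Punnett square for Ww × Ww:
Offspring genotypes: 1 WW, 2 Ww, 1 ww
Total offspring: 4
Count with target: 1
Probability: 1/4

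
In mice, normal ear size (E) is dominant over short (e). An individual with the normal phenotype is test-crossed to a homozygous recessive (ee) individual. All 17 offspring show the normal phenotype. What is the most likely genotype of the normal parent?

Test cross: ? × ee
All offspring are normal.
If the unknown parent were heterozygous (Ee), about half of 17 offspring would be short; none are. The unknown parent is most likely homozygous dominant (EE).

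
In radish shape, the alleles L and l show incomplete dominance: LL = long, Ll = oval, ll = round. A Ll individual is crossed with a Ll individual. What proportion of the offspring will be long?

Punnett square for Ll × Ll:
Offspring genotypes: 1 LL, 2 Ll, 1 ll
Phenotype counts: 1 long, 2 oval, 1 round
long: 1 out of 4
Probability: 1/4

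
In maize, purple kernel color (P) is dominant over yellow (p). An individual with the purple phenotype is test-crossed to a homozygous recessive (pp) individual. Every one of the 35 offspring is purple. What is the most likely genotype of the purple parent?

Test cross: ? × pp
All offspring are purple.
If the unknown parent were heterozygous (Pp), about half of 35 offspring would be yellow; none are. The unknown parent is most likely homozygous dominant (PP).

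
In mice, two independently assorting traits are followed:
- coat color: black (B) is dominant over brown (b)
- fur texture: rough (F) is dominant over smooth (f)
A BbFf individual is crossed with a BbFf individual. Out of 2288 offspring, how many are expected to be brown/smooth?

Dihybrid cross BbFf × BbFf — consider each gene separately:
coat color: Bb × Bb → 1 BB, 2 Bb, 1 bb → 3 B_ : 1 bb (out of 4)
fur texture: Ff × Ff → 1 FF, 2 Ff, 1 ff → 3 F_ : 1 ff (out of 4)
Combine (counts out of 4 × 4 = 16): black/rough (B_F_) = 3×3 = 9; black/smooth (B_ff) = 3×1 = 3; brown/rough (bbF_) = 1×3 = 3; brown/smooth (bbff) = 1×1 = 1
Phenotype counts (out of 16): 9 black/rough, 3 black/smooth, 3 brown/rough, 1 brown/smooth
brown/smooth: 1 out of 16 → fraction 1/16
Expected count = 1/16 × 2288 = 143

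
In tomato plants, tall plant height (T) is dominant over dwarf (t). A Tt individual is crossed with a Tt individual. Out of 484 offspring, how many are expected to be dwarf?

Punnett square for Tt × Tt:
Offspring genotypes: 1 TT, 2 Tt, 1 tt
tall: 3, dwarf: 1
dwarf: 1 out of 4 → fraction 1/4
Expected count = 1/4 × 484 = 121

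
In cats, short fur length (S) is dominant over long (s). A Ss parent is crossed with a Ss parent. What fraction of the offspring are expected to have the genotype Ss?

Punnett square for Ss × Ss:
Offspring genotypes: 1 SS, 2 Ss, 1 ss
Total offspring: 4
Count with target: 2
Probability: 2/4 = 1/2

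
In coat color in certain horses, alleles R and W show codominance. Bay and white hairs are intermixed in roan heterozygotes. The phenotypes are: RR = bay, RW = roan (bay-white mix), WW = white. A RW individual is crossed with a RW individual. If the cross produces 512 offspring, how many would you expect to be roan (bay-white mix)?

Punnett square for RW × RW:
Offspring genotypes: 1 RR, 2 RW, 1 WW
Phenotype counts: 1 bay, 2 roan (bay-white mix), 1 white
roan (bay-white mix): 2 out of 4 → fraction 1/2
Expected count = 1/2 × 512 = 256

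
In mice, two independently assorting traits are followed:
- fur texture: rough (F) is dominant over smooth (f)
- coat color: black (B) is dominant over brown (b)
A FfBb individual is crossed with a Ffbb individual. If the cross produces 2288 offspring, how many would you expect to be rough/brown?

Dihybrid cross FfBb × Ffbb — consider each gene separately:
fur texture: Ff × Ff → 1 FF, 2 Ff, 1 ff → 3 F_ : 1 ff (out of 4)
coat color: Bb × bb → 2 Bb, 2 bb → 2 B_ : 2 bb (out of 4)
Combine (counts out of 4 × 4 = 16): rough/black (F_B_) = 3×2 = 6; rough/brown (F_bb) = 3×2 = 6; smooth/black (ffB_) = 1×2 = 2; smooth/brown (ffbb) = 1×2 = 2
Phenotype counts (out of 16): 6 rough/black, 6 rough/brown, 2 smooth/black, 2 smooth/brown
rough/brown: 6 out of 16 → fraction 3/8
Expected count = 3/8 × 2288 = 858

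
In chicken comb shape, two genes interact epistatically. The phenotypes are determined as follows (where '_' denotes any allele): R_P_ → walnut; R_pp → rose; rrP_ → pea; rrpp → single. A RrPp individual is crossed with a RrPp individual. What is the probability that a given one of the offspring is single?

Cross: RrPp × RrPp — consider each gene separately:
R gene: Rr × Rr → 1 RR, 2 Rr, 1 rr → 3 R_ : 1 rr (out of 4)
P gene: Pp × Pp → 1 PP, 2 Pp, 1 pp → 3 P_ : 1 pp (out of 4)
Genotype classes (out of 4 × 4 = 16): R_P_ = 3×3 = 9; R_pp = 3×1 = 3; rrP_ = 1×3 = 3; rrpp = 1×1 = 1
Apply the phenotype rules: R_P_ (9) → walnut; R_pp (3) → rose; rrP_ (3) → pea; rrpp (1) → single
Phenotype counts (out of 16): 9 walnut, 3 rose, 3 pea, 1 single
single: 1 out of 16
Probability: 1/16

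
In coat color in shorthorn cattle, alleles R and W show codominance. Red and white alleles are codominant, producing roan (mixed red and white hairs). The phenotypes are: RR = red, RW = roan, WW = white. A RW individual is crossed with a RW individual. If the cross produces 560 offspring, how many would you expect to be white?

Punnett square for RW × RW:
Offspring genotypes: 1 RR, 2 RW, 1 WW
Phenotype counts: 1 red, 2 roan, 1 white
white: 1 out of 4 → fraction 1/4
Expected count = 1/4 × 560 = 140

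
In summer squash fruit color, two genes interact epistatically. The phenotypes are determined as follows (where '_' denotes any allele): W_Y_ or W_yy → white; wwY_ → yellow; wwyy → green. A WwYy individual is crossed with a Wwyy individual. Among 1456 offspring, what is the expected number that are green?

Cross: WwYy × Wwyy — consider each gene separately:
W gene: Ww × Ww → 1 WW, 2 Ww, 1 ww → 3 W_ : 1 ww (out of 4)
Y gene: Yy × yy → 2 Yy, 2 yy → 2 Y_ : 2 yy (out of 4)
Genotype classes (out of 4 × 4 = 16): W_Y_ = 3×2 = 6; W_yy = 3×2 = 6; wwY_ = 1×2 = 2; wwyy = 1×2 = 2
Apply the phenotype rules: W_Y_ (6) + W_yy (6) → white; wwY_ (2) → yellow; wwyy (2) → green
Phenotype counts (out of 16): 12 white, 2 yellow, 2 green
green: 2 out of 16 → fraction 1/8
Expected count = 1/8 × 1456 = 182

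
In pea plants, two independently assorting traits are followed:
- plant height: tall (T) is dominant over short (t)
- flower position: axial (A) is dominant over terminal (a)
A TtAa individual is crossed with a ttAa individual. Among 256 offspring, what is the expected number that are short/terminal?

Dihybrid cross TtAa × ttAa — consider each gene separately:
plant height: Tt × tt → 2 Tt, 2 tt → 2 T_ : 2 tt (out of 4)
flower position: Aa × Aa → 1 AA, 2 Aa, 1 aa → 3 A_ : 1 aa (out of 4)
Combine (counts out of 4 × 4 = 16): tall/axial (T_A_) = 2×3 = 6; tall/terminal (T_aa) = 2×1 = 2; short/axial (ttA_) = 2×3 = 6; short/terminal (ttaa) = 2×1 = 2
Phenotype counts (out of 16): 6 tall/axial, 2 tall/terminal, 6 short/axial, 2 short/terminal
short/terminal: 2 out of 16 → fraction 1/8
Expected count = 1/8 × 256 = 32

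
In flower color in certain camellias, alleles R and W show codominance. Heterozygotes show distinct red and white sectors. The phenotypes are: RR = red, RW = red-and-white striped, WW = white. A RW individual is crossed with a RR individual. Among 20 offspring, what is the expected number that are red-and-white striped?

Punnett square for RW × RR:
Offspring genotypes: 2 RR, 2 RW
Phenotype counts: 2 red, 2 red-and-white striped
red-and-white striped: 2 out of 4 → fraction 1/2
Expected count = 1/2 × 20 = 10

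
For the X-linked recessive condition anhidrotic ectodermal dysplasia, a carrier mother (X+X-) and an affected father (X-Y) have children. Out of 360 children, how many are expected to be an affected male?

Cross: X+X- × X-Y
Offspring: 1 X+X-, 1 X+Y, 1 X-X-, 1 X-Y
Probability of an affected male: 1/4
Expected count = 1/4 × 360 = 90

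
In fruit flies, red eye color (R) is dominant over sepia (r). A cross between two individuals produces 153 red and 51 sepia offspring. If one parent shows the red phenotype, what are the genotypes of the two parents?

Observed offspring: 153 red, 51 sepia
The observed ratio simplifies to 3:1. Sepia (rr) offspring appear, so each parent must contribute one r allele. The parent stated to show red carries R, so it is Rr. The other parent is then either Rr or rr: Rr × rr would give a 1:1 split, whereas Rr × Rr gives 3:1 — matching the data. So both parents are heterozygous (Rr × Rr).
Parent genotypes: Rr × Rr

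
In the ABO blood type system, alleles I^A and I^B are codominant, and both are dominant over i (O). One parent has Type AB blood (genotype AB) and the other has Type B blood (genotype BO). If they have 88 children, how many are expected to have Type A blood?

Cross: AB × BO
Possible offspring genotypes: 1 AB, 1 AO, 1 BB, 1 BO
Blood type counts: 1 Type AB, 1 Type A, 2 Type B
Probability of Type A: 1/4
Expected count = 1/4 × 88 = 22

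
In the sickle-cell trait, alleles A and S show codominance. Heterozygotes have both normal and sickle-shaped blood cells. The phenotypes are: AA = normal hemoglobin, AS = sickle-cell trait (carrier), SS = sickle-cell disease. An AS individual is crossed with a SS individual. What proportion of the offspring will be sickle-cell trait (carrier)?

Punnett square for AS × SS:
Offspring genotypes: 2 AS, 2 SS
Phenotype counts: 2 sickle-cell trait (carrier), 2 sickle-cell disease
sickle-cell trait (carrier): 2 out of 4
Probability: 2/4 = 1/2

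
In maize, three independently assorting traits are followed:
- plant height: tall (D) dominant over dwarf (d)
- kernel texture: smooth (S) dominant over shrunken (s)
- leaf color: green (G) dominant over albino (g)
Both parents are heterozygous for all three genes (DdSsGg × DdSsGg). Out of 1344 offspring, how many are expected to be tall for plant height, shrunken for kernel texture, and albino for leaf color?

Trihybrid cross: DdSsGg × DdSsGg
Each trait segregates independently with a 3:1 phenotypic ratio, so each gene contributes 3/4 (dominant) or 1/4 (recessive).
Target: tall (plant height), shrunken (kernel texture), albino (leaf color)
Probability = product of independent per-trait probabilities
= 3/4 × 1/4 × 1/4 = 3/64
Expected count = 3/64 × 1344 = 63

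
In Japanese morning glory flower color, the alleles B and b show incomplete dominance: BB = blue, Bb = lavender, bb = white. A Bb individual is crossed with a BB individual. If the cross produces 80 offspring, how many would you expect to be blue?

Punnett square for Bb × BB:
Offspring genotypes: 2 BB, 2 Bb
Phenotype counts: 2 blue, 2 lavender
blue: 2 out of 4 → fraction 1/2
Expected count = 1/2 × 80 = 40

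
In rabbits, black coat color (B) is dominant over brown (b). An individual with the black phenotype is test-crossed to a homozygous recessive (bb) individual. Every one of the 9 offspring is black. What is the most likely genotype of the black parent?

Test cross: ? × bb
All offspring are black.
If the unknown parent were heterozygous (Bb), about half of 9 offspring would be brown; none are. The unknown parent is most likely homozygous dominant (BB).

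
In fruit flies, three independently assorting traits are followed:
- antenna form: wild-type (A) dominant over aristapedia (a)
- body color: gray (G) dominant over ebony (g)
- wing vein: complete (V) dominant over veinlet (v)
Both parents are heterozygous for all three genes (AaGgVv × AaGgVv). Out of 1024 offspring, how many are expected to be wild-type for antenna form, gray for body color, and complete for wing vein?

Trihybrid cross: AaGgVv × AaGgVv
Each trait segregates independently with a 3:1 phenotypic ratio, so each gene contributes 3/4 (dominant) or 1/4 (recessive).
Target: wild-type (antenna form), gray (body color), complete (wing vein)
Probability = product of independent per-trait probabilities
= 3/4 × 3/4 × 3/4 = 27/64
Expected count = 27/64 × 1024 = 432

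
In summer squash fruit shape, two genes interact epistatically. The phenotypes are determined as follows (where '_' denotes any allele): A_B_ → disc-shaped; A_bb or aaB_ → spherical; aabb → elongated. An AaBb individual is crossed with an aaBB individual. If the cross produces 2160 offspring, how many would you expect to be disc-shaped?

Cross: AaBb × aaBB — consider each gene separately:
A gene: Aa × aa → 2 Aa, 2 aa → 2 A_ : 2 aa (out of 4)
B gene: Bb × BB → 2 BB, 2 Bb → 4 B_ (out of 4)
Genotype classes (out of 4 × 4 = 16): A_B_ = 2×4 = 8; aaB_ = 2×4 = 8
Apply the phenotype rules: A_B_ (8) → disc-shaped; aaB_ (8) → spherical
Phenotype counts (out of 16): 8 disc-shaped, 8 spherical
disc-shaped: 8 out of 16 → fraction 1/2
Expected count = 1/2 × 2160 = 1080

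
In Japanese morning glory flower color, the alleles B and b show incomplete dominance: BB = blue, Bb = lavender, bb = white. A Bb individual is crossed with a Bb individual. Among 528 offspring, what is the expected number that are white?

Punnett square for Bb × Bb:
Offspring genotypes: 1 BB, 2 Bb, 1 bb
Phenotype counts: 1 blue, 2 lavender, 1 white
white: 1 out of 4 → fraction 1/4
Expected count = 1/4 × 528 = 132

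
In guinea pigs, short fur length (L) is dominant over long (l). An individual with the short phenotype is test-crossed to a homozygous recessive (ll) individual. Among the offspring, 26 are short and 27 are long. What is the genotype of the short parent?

Test cross: ? × ll
Offspring: 26 short, 27 long — approximately 1:1.
A 1:1 ratio in a test cross indicates the unknown parent is heterozygous (Ll).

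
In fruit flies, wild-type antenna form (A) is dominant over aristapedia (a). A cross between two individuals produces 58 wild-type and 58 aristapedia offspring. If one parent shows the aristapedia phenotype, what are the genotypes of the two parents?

Observed offspring: 58 wild-type, 58 aristapedia
The observed ratio simplifies to 1:1. One parent shows aristapedia, so its genotype must be aa. A 1:1 offspring split requires the other parent to be heterozygous (Aa).
Parent genotypes: aa × Aa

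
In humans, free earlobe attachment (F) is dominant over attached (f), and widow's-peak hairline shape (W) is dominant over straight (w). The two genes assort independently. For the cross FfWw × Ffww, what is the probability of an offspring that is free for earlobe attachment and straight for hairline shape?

Dihybrid cross FfWw × Ffww — consider each gene separately:
earlobe attachment: Ff × Ff → 1 FF, 2 Ff, 1 ff → 3 F_ : 1 ff (out of 4)
hairline shape: Ww × ww → 2 Ww, 2 ww → 2 W_ : 2 ww (out of 4)
Looking for: free (F_) and straight (ww)
P(free) = 3/4, P(straight) = 2/4
P(both) = 3/4 × 2/4 = 6/16 = 3/8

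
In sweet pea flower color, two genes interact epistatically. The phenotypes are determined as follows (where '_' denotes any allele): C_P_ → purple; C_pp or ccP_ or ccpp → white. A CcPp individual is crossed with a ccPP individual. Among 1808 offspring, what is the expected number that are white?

Cross: CcPp × ccPP — consider each gene separately:
C gene: Cc × cc → 2 Cc, 2 cc → 2 C_ : 2 cc (out of 4)
P gene: Pp × PP → 2 PP, 2 Pp → 4 P_ (out of 4)
Genotype classes (out of 4 × 4 = 16): C_P_ = 2×4 = 8; ccP_ = 2×4 = 8
Apply the phenotype rules: C_P_ (8) → purple; ccP_ (8) → white
Phenotype counts (out of 16): 8 purple, 8 white
white: 8 out of 16 → fraction 1/2
Expected count = 1/2 × 1808 = 904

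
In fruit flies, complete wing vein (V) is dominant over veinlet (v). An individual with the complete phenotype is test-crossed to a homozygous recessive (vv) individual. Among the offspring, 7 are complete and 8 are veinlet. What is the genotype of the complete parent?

Test cross: ? × vv
Offspring: 7 complete, 8 veinlet — approximately 1:1.
A 1:1 ratio in a test cross indicates the unknown parent is heterozygous (Vv).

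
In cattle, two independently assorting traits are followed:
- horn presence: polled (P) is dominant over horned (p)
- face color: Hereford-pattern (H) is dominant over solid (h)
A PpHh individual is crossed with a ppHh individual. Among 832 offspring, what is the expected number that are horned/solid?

Dihybrid cross PpHh × ppHh — consider each gene separately:
horn presence: Pp × pp → 2 Pp, 2 pp → 2 P_ : 2 pp (out of 4)
face color: Hh × Hh → 1 HH, 2 Hh, 1 hh → 3 H_ : 1 hh (out of 4)
Combine (counts out of 4 × 4 = 16): polled/Hereford-pattern (P_H_) = 2×3 = 6; polled/solid (P_hh) = 2×1 = 2; horned/Hereford-pattern (ppH_) = 2×3 = 6; horned/solid (pphh) = 2×1 = 2
Phenotype counts (out of 16): 6 polled/Hereford-pattern, 2 polled/solid, 6 horned/Hereford-pattern, 2 horned/solid
horned/solid: 2 out of 16 → fraction 1/8
Expected count = 1/8 × 832 = 104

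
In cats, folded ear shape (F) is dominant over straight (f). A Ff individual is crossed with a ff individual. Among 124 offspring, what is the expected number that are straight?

Punnett square for Ff × ff:
Offspring genotypes: 2 Ff, 2 ff
folded: 2, straight: 2
straight: 2 out of 4 → fraction 1/2
Expected count = 1/2 × 124 = 62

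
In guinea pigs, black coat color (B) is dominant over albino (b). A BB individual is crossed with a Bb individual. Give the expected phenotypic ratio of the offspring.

Punnett square for BB × Bb:
Offspring genotypes: 2 BB, 2 Bb
black: 4, albino: 0
Ratio: all black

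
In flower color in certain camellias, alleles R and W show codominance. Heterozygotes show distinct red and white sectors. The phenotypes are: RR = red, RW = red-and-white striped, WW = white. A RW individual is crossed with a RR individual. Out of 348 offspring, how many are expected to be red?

Punnett square for RW × RR:
Offspring genotypes: 2 RR, 2 RW
Phenotype counts: 2 red, 2 red-and-white striped
red: 2 out of 4 → fraction 1/2
Expected count = 1/2 × 348 = 174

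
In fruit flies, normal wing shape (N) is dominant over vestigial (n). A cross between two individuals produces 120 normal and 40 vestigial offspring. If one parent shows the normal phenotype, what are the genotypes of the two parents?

Observed offspring: 120 normal, 40 vestigial
The observed ratio simplifies to 3:1. Vestigial (nn) offspring appear, so each parent must contribute one n allele. The parent stated to show normal carries N, so it is Nn. The other parent is then either Nn or nn: Nn × nn would give a 1:1 split, whereas Nn × Nn gives 3:1 — matching the data. So both parents are heterozygous (Nn × Nn).
Parent genotypes: Nn × Nn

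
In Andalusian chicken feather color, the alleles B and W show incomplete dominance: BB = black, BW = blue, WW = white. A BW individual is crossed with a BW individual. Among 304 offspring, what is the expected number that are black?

Punnett square for BW × BW:
Offspring genotypes: 1 BB, 2 BW, 1 WW
Phenotype counts: 1 black, 2 blue, 1 white
black: 1 out of 4 → fraction 1/4
Expected count = 1/4 × 304 = 76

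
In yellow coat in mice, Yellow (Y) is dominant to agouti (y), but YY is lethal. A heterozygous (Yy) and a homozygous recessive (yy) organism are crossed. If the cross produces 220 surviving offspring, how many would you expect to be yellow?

Cross: Yy × yy
Punnett square offspring (before lethality): 2 Yy, 2 yy
No YY offspring are produced in this cross.
yellow: 2 out of 4 → fraction 1/2
Expected count = 1/2 × 220 = 110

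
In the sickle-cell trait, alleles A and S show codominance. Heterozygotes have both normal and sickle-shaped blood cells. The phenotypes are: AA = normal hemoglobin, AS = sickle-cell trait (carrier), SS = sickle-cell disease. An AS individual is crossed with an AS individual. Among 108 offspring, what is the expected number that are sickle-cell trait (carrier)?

Punnett square for AS × AS:
Offspring genotypes: 1 AA, 2 AS, 1 SS
Phenotype counts: 1 normal hemoglobin, 2 sickle-cell trait (carrier), 1 sickle-cell disease
sickle-cell trait (carrier): 2 out of 4 → fraction 1/2
Expected count = 1/2 × 108 = 54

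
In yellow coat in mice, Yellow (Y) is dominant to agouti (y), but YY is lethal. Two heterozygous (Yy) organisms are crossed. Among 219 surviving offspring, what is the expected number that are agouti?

Cross: Yy × Yy
Punnett square offspring (before lethality): 1 YY, 2 Yy, 1 yy
The YY genotype is lethal (embryos die); surviving offspring: 2 Yy, 1 yy
agouti: 1 out of 3 → fraction 1/3
Expected count = 1/3 × 219 = 73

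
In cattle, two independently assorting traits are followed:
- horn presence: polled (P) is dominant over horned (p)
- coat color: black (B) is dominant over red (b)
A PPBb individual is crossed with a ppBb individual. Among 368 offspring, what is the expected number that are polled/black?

Dihybrid cross PPBb × ppBb — consider each gene separately:
horn presence: PP × pp → 4 Pp → 4 P_ (out of 4)
coat color: Bb × Bb → 1 BB, 2 Bb, 1 bb → 3 B_ : 1 bb (out of 4)
Combine (counts out of 4 × 4 = 16): polled/black (P_B_) = 4×3 = 12; polled/red (P_bb) = 4×1 = 4
Phenotype counts (out of 16): 12 polled/black, 4 polled/red
polled/black: 12 out of 16 → fraction 3/4
Expected count = 3/4 × 368 = 276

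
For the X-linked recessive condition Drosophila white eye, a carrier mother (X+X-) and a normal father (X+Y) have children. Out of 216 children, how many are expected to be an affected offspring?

Cross: X+X- × X+Y
Offspring: 1 X+X+, 1 X+Y, 1 X+X-, 1 X-Y
Probability of an affected offspring: 1/4
Expected count = 1/4 × 216 = 54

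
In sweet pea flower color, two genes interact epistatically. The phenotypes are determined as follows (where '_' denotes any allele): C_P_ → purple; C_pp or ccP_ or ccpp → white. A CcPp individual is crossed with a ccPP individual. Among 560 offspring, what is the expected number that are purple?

Cross: CcPp × ccPP — consider each gene separately:
C gene: Cc × cc → 2 Cc, 2 cc → 2 C_ : 2 cc (out of 4)
P gene: Pp × PP → 2 PP, 2 Pp → 4 P_ (out of 4)
Genotype classes (out of 4 × 4 = 16): C_P_ = 2×4 = 8; ccP_ = 2×4 = 8
Apply the phenotype rules: C_P_ (8) → purple; ccP_ (8) → white
Phenotype counts (out of 16): 8 purple, 8 white
purple: 8 out of 16 → fraction 1/2
Expected count = 1/2 × 560 = 280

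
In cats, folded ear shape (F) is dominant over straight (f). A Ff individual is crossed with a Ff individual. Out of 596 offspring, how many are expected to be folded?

Punnett square for Ff × Ff:
Offspring genotypes: 1 FF, 2 Ff, 1 ff
folded: 3, straight: 1
folded: 3 out of 4 → fraction 3/4
Expected count = 3/4 × 596 = 447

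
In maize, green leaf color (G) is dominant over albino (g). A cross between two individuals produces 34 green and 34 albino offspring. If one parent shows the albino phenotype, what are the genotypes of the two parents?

Observed offspring: 34 green, 34 albino
The observed ratio simplifies to 1:1. One parent shows albino, so its genotype must be gg. A 1:1 offspring split requires the other parent to be heterozygous (Gg).
Parent genotypes: gg × Gg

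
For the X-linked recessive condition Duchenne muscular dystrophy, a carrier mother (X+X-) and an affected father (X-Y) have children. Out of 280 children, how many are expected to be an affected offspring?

Cross: X+X- × X-Y
Offspring: 1 X+X-, 1 X+Y, 1 X-X-, 1 X-Y
Probability of an affected offspring: 2/4 = 1/2
Expected count = 1/2 × 280 = 140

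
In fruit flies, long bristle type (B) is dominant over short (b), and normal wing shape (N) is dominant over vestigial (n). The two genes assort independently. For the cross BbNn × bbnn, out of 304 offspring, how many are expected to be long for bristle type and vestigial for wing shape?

Dihybrid cross BbNn × bbnn — consider each gene separately:
bristle type: Bb × bb → 2 Bb, 2 bb → 2 B_ : 2 bb (out of 4)
wing shape: Nn × nn → 2 Nn, 2 nn → 2 N_ : 2 nn (out of 4)
Looking for: long (B_) and vestigial (nn)
P(long) = 2/4, P(vestigial) = 2/4
P(both) = 2/4 × 2/4 = 4/16 = 1/4
Expected count = 1/4 × 304 = 76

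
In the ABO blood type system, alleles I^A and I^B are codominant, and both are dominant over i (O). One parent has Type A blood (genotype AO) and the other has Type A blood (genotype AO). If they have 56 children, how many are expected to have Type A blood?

Cross: AO × AO
Possible offspring genotypes: 1 AA, 2 AO, 1 OO
Blood type counts: 3 Type A, 1 Type O
Probability of Type A: 3/4
Expected count = 3/4 × 56 = 42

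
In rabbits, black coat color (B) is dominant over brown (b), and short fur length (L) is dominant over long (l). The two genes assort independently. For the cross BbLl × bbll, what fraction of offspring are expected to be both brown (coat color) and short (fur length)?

Dihybrid cross BbLl × bbll — consider each gene separately:
coat color: Bb × bb → 2 Bb, 2 bb → 2 B_ : 2 bb (out of 4)
fur length: Ll × ll → 2 Ll, 2 ll → 2 L_ : 2 ll (out of 4)
Looking for: brown (bb) and short (L_)
P(brown) = 2/4, P(short) = 2/4
P(both) = 2/4 × 2/4 = 4/16 = 1/4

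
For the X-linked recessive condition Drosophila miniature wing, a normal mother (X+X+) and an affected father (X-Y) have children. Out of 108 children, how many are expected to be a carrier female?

Cross: X+X+ × X-Y
Offspring: 2 X+X-, 2 X+Y
Probability of a carrier female: 2/4 = 1/2
Expected count = 1/2 × 108 = 54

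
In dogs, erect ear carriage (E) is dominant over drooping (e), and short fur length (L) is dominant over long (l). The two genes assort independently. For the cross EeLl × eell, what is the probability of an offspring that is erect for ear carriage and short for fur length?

Dihybrid cross EeLl × eell — consider each gene separately:
ear carriage: Ee × ee → 2 Ee, 2 ee → 2 E_ : 2 ee (out of 4)
fur length: Ll × ll → 2 Ll, 2 ll → 2 L_ : 2 ll (out of 4)
Looking for: erect (E_) and short (L_)
P(erect) = 2/4, P(short) = 2/4
P(both) = 2/4 × 2/4 = 4/16 = 1/4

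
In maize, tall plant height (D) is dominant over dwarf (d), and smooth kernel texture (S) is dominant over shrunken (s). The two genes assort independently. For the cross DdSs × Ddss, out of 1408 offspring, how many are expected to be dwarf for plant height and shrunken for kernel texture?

Dihybrid cross DdSs × Ddss — consider each gene separately:
plant height: Dd × Dd → 1 DD, 2 Dd, 1 dd → 3 D_ : 1 dd (out of 4)
kernel texture: Ss × ss → 2 Ss, 2 ss → 2 S_ : 2 ss (out of 4)
Looking for: dwarf (dd) and shrunken (ss)
P(dwarf) = 1/4, P(shrunken) = 2/4
P(both) = 1/4 × 2/4 = 2/16 = 1/8
Expected count = 1/8 × 1408 = 176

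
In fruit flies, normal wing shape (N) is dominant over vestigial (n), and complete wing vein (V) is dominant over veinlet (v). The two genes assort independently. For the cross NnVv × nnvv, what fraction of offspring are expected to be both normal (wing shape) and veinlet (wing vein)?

Dihybrid cross NnVv × nnvv — consider each gene separately:
wing shape: Nn × nn → 2 Nn, 2 nn → 2 N_ : 2 nn (out of 4)
wing vein: Vv × vv → 2 Vv, 2 vv → 2 V_ : 2 vv (out of 4)
Looking for: normal (N_) and veinlet (vv)
P(normal) = 2/4, P(veinlet) = 2/4
P(both) = 2/4 × 2/4 = 4/16 = 1/4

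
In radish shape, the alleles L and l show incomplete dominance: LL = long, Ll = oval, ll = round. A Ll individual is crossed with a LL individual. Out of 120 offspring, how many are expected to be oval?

Punnett square for Ll × LL:
Offspring genotypes: 2 LL, 2 Ll
Phenotype counts: 2 long, 2 oval
oval: 2 out of 4 → fraction 1/2
Expected count = 1/2 × 120 = 60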